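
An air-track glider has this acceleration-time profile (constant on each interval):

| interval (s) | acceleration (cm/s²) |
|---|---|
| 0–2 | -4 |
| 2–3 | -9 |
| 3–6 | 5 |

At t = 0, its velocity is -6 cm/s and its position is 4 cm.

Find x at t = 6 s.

On each constant-a segment, Δv = aΔt and Δx = v₀Δt + ½aΔt²; chain segment to segment.
0–2 s: v starts -6 cm/s; Δx = -6·2 + ½·-4·2² = -20 cm; v ends -14 cm/s.
2–3 s: v starts -14 cm/s; Δx = -14·1 + ½·-9·1² = -18.5 cm; v ends -23 cm/s.
3–6 s: v starts -23 cm/s; Δx = -23·3 + ½·5·3² = -46.5 cm; v ends -8 cm/s.
x(6) = 4 + Σ Δx = -81 cm.

-81 cm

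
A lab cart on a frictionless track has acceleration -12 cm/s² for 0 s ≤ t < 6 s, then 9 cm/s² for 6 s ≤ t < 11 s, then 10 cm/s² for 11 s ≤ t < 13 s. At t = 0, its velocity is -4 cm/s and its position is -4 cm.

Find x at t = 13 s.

On each constant-a segment, Δv = aΔt and Δx = v₀Δt + ½aΔt²; chain segment to segment.
0–6 s: v starts -4 cm/s; Δx = -4·6 + ½·-12·6² = -240 cm; v ends -76 cm/s.
6–11 s: v starts -76 cm/s; Δx = -76·5 + ½·9·5² = -267.5 cm; v ends -31 cm/s.
11–13 s: v starts -31 cm/s; Δx = -31·2 + ½·10·2² = -42 cm; v ends -11 cm/s.
x(13) = -4 + Σ Δx = -553.5 cm.

-553.5 cm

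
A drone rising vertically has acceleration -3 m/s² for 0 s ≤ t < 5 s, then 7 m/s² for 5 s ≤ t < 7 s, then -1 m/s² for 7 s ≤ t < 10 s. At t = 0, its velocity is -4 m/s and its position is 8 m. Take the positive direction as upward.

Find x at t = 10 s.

-93 m

On each constant-a segment, Δv = aΔt and Δx = v₀Δt + ½aΔt²; chain segment to segment.
0–5 s: v starts -4 m/s; Δx = -4·5 + ½·-3·5² = -57.5 m; v ends -19 m/s.
5–7 s: v starts -19 m/s; Δx = -19·2 + ½·7·2² = -24 m; v ends -5 m/s.
7–10 s: v starts -5 m/s; Δx = -5·3 + ½·-1·3² = -19.5 m; v ends -8 m/s.
x(10) = 8 + Σ Δx = -93 m.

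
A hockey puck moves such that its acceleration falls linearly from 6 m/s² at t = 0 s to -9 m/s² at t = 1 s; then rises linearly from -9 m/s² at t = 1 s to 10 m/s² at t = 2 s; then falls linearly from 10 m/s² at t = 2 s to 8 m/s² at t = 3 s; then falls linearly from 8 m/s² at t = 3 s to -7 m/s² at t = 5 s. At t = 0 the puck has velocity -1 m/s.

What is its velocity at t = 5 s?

8 m/s

Δv equals the area under the a-t graph; then v = v₀ + Δv.
0–1 s: ½(6 + -9)(1) = -1.5 m/s
1–2 s: ½(-9 + 10)(1) = 0.5 m/s
2–3 s: ½(10 + 8)(1) = 9 m/s
3–5 s: ½(8 + -7)(2) = 1 m/s
Δv = 9 m/s, so v(5) = -1 + (9) = 8 m/s.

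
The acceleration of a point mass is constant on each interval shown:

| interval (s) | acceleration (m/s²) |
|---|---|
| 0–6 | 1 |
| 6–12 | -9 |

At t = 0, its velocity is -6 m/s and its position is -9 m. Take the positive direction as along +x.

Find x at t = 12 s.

On each constant-a segment, Δv = aΔt and Δx = v₀Δt + ½aΔt²; chain segment to segment.
0–6 s: v starts -6 m/s; Δx = -6·6 + ½·1·6² = -18 m; v ends 0 m/s.
6–12 s: v starts 0 m/s; Δx = 0·6 + ½·-9·6² = -162 m; v ends -54 m/s.
x(12) = -9 + Σ Δx = -189 m.

-189 m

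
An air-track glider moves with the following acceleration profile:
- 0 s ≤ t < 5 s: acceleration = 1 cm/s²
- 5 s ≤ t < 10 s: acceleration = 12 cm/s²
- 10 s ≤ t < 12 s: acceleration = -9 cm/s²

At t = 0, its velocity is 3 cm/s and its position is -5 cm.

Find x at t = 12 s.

330.5 cm

On each constant-a segment, Δv = aΔt and Δx = v₀Δt + ½aΔt²; chain segment to segment.
0–5 s: v starts 3 cm/s; Δx = 3·5 + ½·1·5² = 27.5 cm; v ends 8 cm/s.
5–10 s: v starts 8 cm/s; Δx = 8·5 + ½·12·5² = 190 cm; v ends 68 cm/s.
10–12 s: v starts 68 cm/s; Δx = 68·2 + ½·-9·2² = 118 cm; v ends 50 cm/s.
x(12) = -5 + Σ Δx = 330.5 cm.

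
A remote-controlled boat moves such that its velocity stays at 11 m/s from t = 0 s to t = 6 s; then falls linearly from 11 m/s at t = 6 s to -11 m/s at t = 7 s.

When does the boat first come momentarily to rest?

v changes sign on 6–7 s (from 11 to -11); the graph is linear there, so v = 0 at t = 6 + (-11)·(7 − 6)/(-11 − 11) = 6.5 s.

t = 6.5 s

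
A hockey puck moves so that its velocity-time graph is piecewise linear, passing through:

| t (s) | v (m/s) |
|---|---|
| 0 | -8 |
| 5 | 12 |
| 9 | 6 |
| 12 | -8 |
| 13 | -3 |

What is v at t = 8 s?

7.5 m/s

On 5–9 s the graph is linear from 12 to 6 m/s: v(8) = 12 + (6 − 12)·(8 − 5)/(9 − 5) = 7.5 m/s.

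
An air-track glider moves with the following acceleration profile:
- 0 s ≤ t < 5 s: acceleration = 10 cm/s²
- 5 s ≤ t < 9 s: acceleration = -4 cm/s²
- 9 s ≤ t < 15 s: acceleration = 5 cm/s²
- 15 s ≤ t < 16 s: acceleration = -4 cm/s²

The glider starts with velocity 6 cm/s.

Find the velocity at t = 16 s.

Δv equals the area under the a-t graph; then v = v₀ + Δv.
0–5 s: 10 × 5 = 50 cm/s
5–9 s: -4 × 4 = -16 cm/s
9–15 s: 5 × 6 = 30 cm/s
15–16 s: -4 × 1 = -4 cm/s
Δv = 60 cm/s, so v(16) = 6 + (60) = 66 cm/s.

66 cm/s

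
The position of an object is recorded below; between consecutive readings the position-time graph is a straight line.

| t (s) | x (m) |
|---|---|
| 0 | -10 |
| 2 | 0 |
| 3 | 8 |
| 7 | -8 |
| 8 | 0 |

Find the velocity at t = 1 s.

Velocity is the slope of the x-t graph on 0–2 s: (0 − -10)/(2 − 0) = 5 m/s.

5 m/s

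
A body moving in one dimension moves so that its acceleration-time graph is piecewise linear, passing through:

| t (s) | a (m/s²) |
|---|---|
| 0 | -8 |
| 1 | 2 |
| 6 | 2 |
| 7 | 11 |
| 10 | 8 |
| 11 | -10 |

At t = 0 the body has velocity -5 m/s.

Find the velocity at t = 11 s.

36 m/s

Δv equals the area under the a-t graph; then v = v₀ + Δv.
0–1 s: ½(-8 + 2)(1) = -3 m/s
1–6 s: 2 × 5 = 10 m/s
6–7 s: ½(2 + 11)(1) = 6.5 m/s
7–10 s: ½(11 + 8)(3) = 28.5 m/s
10–11 s: ½(8 + -10)(1) = -1 m/s
Δv = 41 m/s, so v(11) = -5 + (41) = 36 m/s.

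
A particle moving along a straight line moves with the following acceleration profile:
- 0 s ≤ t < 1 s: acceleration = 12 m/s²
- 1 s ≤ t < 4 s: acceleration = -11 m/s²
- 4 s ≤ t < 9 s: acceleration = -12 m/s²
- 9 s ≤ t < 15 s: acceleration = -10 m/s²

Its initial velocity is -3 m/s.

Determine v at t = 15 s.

Δv equals the area under the a-t graph; then v = v₀ + Δv.
0–1 s: 12 × 1 = 12 m/s
1–4 s: -11 × 3 = -33 m/s
4–9 s: -12 × 5 = -60 m/s
9–15 s: -10 × 6 = -60 m/s
Δv = -141 m/s, so v(15) = -3 + (-141) = -144 m/s.

-144 m/s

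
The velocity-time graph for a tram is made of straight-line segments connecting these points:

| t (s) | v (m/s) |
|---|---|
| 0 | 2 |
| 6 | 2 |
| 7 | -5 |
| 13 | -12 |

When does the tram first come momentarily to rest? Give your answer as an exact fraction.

v changes sign on 6–7 s (from 2 to -5); the graph is linear there, so v = 0 at t = 6 + (-2)·(7 − 6)/(-5 − 2) = 44/7 s.

t = 44/7 s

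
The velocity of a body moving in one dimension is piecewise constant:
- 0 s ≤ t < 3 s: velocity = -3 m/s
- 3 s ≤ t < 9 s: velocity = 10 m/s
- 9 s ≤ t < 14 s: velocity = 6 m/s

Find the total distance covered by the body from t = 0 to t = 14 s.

99 m

Total distance travelled is ∫|v| dt — sum the magnitudes of each area piece.
0–3 s: |-3| × 3 = 9 m
3–9 s: |10| × 6 = 60 m
9–14 s: |6| × 5 = 30 m
Total distance = 99 m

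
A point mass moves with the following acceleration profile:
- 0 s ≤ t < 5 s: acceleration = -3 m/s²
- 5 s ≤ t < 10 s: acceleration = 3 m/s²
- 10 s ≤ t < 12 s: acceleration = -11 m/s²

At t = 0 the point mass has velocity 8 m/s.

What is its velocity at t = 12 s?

Δv equals the area under the a-t graph; then v = v₀ + Δv.
0–5 s: -3 × 5 = -15 m/s
5–10 s: 3 × 5 = 15 m/s
10–12 s: -11 × 2 = -22 m/s
Δv = -22 m/s, so v(12) = 8 + (-22) = -14 m/s.

-14 m/s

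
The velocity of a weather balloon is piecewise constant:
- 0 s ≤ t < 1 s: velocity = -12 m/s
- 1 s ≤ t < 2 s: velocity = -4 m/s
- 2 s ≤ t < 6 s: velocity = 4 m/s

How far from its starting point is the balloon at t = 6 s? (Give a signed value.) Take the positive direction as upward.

Displacement is the signed area under the v-t curve.
0–1 s: -12 × 1 = -12 m
1–2 s: -4 × 1 = -4 m
2–6 s: 4 × 4 = 16 m
Net displacement = 0 m

0 m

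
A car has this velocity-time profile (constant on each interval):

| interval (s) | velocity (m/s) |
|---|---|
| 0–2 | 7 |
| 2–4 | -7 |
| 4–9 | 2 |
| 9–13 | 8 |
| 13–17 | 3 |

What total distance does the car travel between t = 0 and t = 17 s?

Total distance travelled is ∫|v| dt — sum the magnitudes of each area piece.
0–2 s: |7| × 2 = 14 m
2–4 s: |-7| × 2 = 14 m
4–9 s: |2| × 5 = 10 m
9–13 s: |8| × 4 = 32 m
13–17 s: |3| × 4 = 12 m
Total distance = 82 m

82 m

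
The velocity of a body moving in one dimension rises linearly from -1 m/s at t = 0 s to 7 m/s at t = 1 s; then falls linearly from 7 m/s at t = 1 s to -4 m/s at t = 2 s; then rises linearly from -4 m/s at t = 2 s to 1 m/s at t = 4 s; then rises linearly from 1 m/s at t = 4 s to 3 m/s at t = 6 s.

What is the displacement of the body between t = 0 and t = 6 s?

5.5 m

Displacement is the signed area under the v-t curve.
0–1 s: ½(-1 + 7)(1) = 3 m
1–2 s: ½(7 + -4)(1) = 1.5 m
2–4 s: ½(-4 + 1)(2) = -3 m
4–6 s: ½(1 + 3)(2) = 4 m
Net displacement = 5.5 m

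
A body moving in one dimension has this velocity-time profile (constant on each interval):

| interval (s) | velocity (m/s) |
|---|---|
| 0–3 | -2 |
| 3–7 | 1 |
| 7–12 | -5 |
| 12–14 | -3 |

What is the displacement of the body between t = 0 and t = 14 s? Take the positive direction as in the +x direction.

-33 m

Displacement is the signed area under the v-t curve.
0–3 s: -2 × 3 = -6 m
3–7 s: 1 × 4 = 4 m
7–12 s: -5 × 5 = -25 m
12–14 s: -3 × 2 = -6 m
Net displacement = -33 m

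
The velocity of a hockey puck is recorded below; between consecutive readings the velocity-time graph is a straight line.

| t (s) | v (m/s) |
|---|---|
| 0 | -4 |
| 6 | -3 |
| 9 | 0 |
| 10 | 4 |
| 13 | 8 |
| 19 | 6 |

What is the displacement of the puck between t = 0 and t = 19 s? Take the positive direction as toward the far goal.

Displacement is the signed area under the v-t curve.
0–6 s: ½(-4 + -3)(6) = -21 m
6–9 s: ½(-3 + 0)(3) = -4.5 m
9–10 s: ½(0 + 4)(1) = 2 m
10–13 s: ½(4 + 8)(3) = 18 m
13–19 s: ½(8 + 6)(6) = 42 m
Net displacement = 36.5 m

36.5 m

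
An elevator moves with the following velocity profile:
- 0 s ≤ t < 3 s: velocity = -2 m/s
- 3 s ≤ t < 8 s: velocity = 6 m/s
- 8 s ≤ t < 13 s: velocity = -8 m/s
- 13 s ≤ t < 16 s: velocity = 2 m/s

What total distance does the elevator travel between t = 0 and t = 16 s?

82 m

Total distance travelled is ∫|v| dt — sum the magnitudes of each area piece.
0–3 s: |-2| × 3 = 6 m
3–8 s: |6| × 5 = 30 m
8–13 s: |-8| × 5 = 40 m
13–16 s: |2| × 3 = 6 m
Total distance = 82 m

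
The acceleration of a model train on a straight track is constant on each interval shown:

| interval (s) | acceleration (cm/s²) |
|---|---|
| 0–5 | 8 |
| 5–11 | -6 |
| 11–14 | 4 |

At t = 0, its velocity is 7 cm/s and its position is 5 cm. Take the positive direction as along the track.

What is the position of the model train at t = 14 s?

On each constant-a segment, Δv = aΔt and Δx = v₀Δt + ½aΔt²; chain segment to segment.
0–5 s: v starts 7 cm/s; Δx = 7·5 + ½·8·5² = 135 cm; v ends 47 cm/s.
5–11 s: v starts 47 cm/s; Δx = 47·6 + ½·-6·6² = 174 cm; v ends 11 cm/s.
11–14 s: v starts 11 cm/s; Δx = 11·3 + ½·4·3² = 51 cm; v ends 23 cm/s.
x(14) = 5 + Σ Δx = 365 cm.

365 cm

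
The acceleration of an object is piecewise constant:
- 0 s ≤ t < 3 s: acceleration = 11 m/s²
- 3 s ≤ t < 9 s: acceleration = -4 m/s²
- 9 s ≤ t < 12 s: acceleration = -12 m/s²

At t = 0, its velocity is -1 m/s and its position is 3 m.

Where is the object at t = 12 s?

139.5 m

On each constant-a segment, Δv = aΔt and Δx = v₀Δt + ½aΔt²; chain segment to segment.
0–3 s: v starts -1 m/s; Δx = -1·3 + ½·11·3² = 46.5 m; v ends 32 m/s.
3–9 s: v starts 32 m/s; Δx = 32·6 + ½·-4·6² = 120 m; v ends 8 m/s.
9–12 s: v starts 8 m/s; Δx = 8·3 + ½·-12·3² = -30 m; v ends -28 m/s.
x(12) = 3 + Σ Δx = 139.5 m.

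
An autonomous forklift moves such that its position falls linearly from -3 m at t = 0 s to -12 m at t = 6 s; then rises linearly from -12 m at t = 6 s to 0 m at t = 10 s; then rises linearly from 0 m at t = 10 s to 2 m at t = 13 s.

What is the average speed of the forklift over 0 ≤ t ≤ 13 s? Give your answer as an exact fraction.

Average speed = (total path length)/(elapsed time); on a piecewise-linear x-t graph the path length is Σ|Δx|.
0–6 s: |Δx| = |-12 − -3| = 9 m
6–10 s: |Δx| = |0 − -12| = 12 m
10–13 s: |Δx| = |2 − 0| = 2 m
Total path = 23 m; average speed = 23/13 = 23/13 m/s.

23/13 m/s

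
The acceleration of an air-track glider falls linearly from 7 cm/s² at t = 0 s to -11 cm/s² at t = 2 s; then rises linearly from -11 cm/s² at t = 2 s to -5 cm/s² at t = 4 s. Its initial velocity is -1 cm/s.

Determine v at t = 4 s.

-21 cm/s

Δv equals the area under the a-t graph; then v = v₀ + Δv.
0–2 s: ½(7 + -11)(2) = -4 cm/s
2–4 s: ½(-11 + -5)(2) = -16 cm/s
Δv = -20 cm/s, so v(4) = -1 + (-20) = -21 cm/s.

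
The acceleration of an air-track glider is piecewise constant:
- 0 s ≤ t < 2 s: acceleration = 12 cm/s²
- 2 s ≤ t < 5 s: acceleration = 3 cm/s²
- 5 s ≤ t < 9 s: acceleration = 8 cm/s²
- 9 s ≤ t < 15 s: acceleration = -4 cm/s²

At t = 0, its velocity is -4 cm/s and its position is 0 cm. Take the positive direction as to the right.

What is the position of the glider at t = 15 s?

On each constant-a segment, Δv = aΔt and Δx = v₀Δt + ½aΔt²; chain segment to segment.
0–2 s: v starts -4 cm/s; Δx = -4·2 + ½·12·2² = 16 cm; v ends 20 cm/s.
2–5 s: v starts 20 cm/s; Δx = 20·3 + ½·3·3² = 73.5 cm; v ends 29 cm/s.
5–9 s: v starts 29 cm/s; Δx = 29·4 + ½·8·4² = 180 cm; v ends 61 cm/s.
9–15 s: v starts 61 cm/s; Δx = 61·6 + ½·-4·6² = 294 cm; v ends 37 cm/s.
x(15) = 0 + Σ Δx = 563.5 cm.

563.5 cm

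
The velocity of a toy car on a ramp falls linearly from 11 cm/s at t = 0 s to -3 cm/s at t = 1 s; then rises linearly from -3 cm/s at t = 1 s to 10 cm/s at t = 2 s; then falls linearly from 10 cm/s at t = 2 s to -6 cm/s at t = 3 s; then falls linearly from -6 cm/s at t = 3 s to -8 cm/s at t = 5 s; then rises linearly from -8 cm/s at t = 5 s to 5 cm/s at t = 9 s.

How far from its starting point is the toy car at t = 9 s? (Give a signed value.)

-10.5 cm

Net displacement equals the area under the velocity-time graph (areas below the axis count negative).
0–1 s: ½(11 + -3)(1) = 4 cm
1–2 s: ½(-3 + 10)(1) = 3.5 cm
2–3 s: ½(10 + -6)(1) = 2 cm
3–5 s: ½(-6 + -8)(2) = -14 cm
5–9 s: ½(-8 + 5)(4) = -6 cm
Net displacement = -10.5 cm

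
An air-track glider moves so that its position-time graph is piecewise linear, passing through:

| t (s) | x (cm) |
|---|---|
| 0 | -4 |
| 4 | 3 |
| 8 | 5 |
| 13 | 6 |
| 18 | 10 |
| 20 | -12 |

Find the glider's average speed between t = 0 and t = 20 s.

1.8 cm/s

Average speed = (total path length)/(elapsed time); on a piecewise-linear x-t graph the path length is Σ|Δx|.
0–4 s: |Δx| = |3 − -4| = 7 cm
4–8 s: |Δx| = |5 − 3| = 2 cm
8–13 s: |Δx| = |6 − 5| = 1 cm
13–18 s: |Δx| = |10 − 6| = 4 cm
18–20 s: |Δx| = |-12 − 10| = 22 cm
Total path = 36 cm; average speed = 36/20 = 1.8 cm/s.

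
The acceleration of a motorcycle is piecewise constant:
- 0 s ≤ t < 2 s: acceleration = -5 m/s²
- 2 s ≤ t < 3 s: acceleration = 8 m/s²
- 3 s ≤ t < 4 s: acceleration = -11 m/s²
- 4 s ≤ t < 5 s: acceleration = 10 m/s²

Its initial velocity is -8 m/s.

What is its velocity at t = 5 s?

-11 m/s

Δv equals the area under the a-t graph; then v = v₀ + Δv.
0–2 s: -5 × 2 = -10 m/s
2–3 s: 8 × 1 = 8 m/s
3–4 s: -11 × 1 = -11 m/s
4–5 s: 10 × 1 = 10 m/s
Δv = -3 m/s, so v(5) = -8 + (-3) = -11 m/s.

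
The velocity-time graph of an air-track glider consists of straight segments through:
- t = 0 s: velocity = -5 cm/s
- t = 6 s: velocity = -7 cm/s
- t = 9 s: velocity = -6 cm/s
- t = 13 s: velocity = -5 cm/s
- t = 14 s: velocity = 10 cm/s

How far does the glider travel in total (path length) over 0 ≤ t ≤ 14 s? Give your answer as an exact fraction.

245/3 cm

Distance (not displacement) is the total path length: add the absolute areas under v-t.
0–6 s: |½(-5 + -7)(6)| = 36 cm
6–9 s: |½(-7 + -6)(3)| = 19.5 cm
9–13 s: |½(-6 + -5)(4)| = 22 cm
13–14 s: v = 0 at t = 40/3 s; triangle areas 5/6 + 10/3 = 25/6 cm
Total distance = 245/3 cm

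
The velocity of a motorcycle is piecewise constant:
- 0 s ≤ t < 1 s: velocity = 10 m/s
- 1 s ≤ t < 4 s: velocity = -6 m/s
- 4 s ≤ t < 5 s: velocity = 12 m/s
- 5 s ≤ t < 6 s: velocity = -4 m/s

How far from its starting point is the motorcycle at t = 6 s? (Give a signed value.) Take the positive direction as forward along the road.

0 m

Displacement is the signed area under the v-t curve.
0–1 s: 10 × 1 = 10 m
1–4 s: -6 × 3 = -18 m
4–5 s: 12 × 1 = 12 m
5–6 s: -4 × 1 = -4 m
Net displacement = 0 m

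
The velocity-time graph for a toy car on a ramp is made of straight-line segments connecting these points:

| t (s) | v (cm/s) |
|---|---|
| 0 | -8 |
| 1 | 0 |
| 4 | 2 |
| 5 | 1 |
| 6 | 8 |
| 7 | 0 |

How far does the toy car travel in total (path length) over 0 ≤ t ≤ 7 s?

Distance (not displacement) is the total path length: add the absolute areas under v-t.
0–1 s: |½(-8 + 0)(1)| = 4 cm
1–4 s: |½(0 + 2)(3)| = 3 cm
4–5 s: |½(2 + 1)(1)| = 1.5 cm
5–6 s: |½(1 + 8)(1)| = 4.5 cm
6–7 s: |½(8 + 0)(1)| = 4 cm
Total distance = 17 cm

17 cm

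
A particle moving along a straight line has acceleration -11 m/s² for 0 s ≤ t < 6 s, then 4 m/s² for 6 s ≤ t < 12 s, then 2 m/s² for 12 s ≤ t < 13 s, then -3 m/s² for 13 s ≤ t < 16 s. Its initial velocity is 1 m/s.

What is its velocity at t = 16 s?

-48 m/s

Δv equals the area under the a-t graph; then v = v₀ + Δv.
0–6 s: -11 × 6 = -66 m/s
6–12 s: 4 × 6 = 24 m/s
12–13 s: 2 × 1 = 2 m/s
13–16 s: -3 × 3 = -9 m/s
Δv = -49 m/s, so v(16) = 1 + (-49) = -48 m/s.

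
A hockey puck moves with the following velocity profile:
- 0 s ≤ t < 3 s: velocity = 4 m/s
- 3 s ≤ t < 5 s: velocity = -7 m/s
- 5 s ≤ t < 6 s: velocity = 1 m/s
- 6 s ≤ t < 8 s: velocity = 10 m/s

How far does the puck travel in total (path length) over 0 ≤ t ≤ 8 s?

47 m

Distance (not displacement) is the total path length: add the absolute areas under v-t.
0–3 s: |4| × 3 = 12 m
3–5 s: |-7| × 2 = 14 m
5–6 s: |1| × 1 = 1 m
6–8 s: |10| × 2 = 20 m
Total distance = 47 m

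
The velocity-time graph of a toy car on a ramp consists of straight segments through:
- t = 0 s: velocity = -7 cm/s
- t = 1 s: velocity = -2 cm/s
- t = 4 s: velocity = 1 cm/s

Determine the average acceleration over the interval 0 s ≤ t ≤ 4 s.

2 cm/s²

Average acceleration = Δv/Δt = (1 − -7)/(4 − 0) = 2 cm/s².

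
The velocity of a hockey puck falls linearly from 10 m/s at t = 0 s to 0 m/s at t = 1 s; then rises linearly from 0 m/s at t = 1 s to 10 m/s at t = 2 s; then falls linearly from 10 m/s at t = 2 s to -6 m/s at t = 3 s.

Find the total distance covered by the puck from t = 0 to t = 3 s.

Distance (not displacement) is the total path length: add the absolute areas under v-t.
0–1 s: |½(10 + 0)(1)| = 5 m
1–2 s: |½(0 + 10)(1)| = 5 m
2–3 s: v = 0 at t = 2.625 s; triangle areas 3.125 + 1.125 = 4.25 m
Total distance = 14.25 m

14.25 m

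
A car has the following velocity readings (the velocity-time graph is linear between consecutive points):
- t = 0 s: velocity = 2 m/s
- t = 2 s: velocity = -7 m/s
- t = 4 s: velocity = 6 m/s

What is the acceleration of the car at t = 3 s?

Acceleration is the slope of the v-t graph on 2–4 s: (6 − -7)/(4 − 2) = 6.5 m/s².

6.5 m/s²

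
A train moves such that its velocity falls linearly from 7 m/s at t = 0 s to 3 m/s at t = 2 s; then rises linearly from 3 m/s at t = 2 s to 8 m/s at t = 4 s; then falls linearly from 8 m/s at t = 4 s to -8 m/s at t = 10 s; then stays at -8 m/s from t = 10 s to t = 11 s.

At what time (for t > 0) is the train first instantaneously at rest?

t = 7 s

v changes sign on 4–10 s (from 8 to -8); the graph is linear there, so v = 0 at t = 4 + (-8)·(10 − 4)/(-8 − 8) = 7 s.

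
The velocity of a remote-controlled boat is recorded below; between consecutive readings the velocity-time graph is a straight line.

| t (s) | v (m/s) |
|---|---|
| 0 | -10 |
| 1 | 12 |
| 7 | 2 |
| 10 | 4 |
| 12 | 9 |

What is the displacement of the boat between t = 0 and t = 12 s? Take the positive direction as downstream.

Displacement is the signed area under the v-t curve.
0–1 s: ½(-10 + 12)(1) = 1 m
1–7 s: ½(12 + 2)(6) = 42 m
7–10 s: ½(2 + 4)(3) = 9 m
10–12 s: ½(4 + 9)(2) = 13 m
Net displacement = 65 m

65 m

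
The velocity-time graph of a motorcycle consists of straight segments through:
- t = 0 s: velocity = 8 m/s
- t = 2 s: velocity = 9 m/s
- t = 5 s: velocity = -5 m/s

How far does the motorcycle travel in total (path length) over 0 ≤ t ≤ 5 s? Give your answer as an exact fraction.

Distance (not displacement) is the total path length: add the absolute areas under v-t.
0–2 s: |½(8 + 9)(2)| = 17 m
2–5 s: v = 0 at t = 55/14 s; triangle areas 243/28 + 75/28 = 159/14 m
Total distance = 397/14 m

397/14 m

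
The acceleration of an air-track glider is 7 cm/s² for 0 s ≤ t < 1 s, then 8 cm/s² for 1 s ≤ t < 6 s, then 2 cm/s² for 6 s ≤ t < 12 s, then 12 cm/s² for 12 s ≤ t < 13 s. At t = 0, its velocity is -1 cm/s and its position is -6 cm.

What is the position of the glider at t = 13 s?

On each constant-a segment, Δv = aΔt and Δx = v₀Δt + ½aΔt²; chain segment to segment.
0–1 s: v starts -1 cm/s; Δx = -1·1 + ½·7·1² = 2.5 cm; v ends 6 cm/s.
1–6 s: v starts 6 cm/s; Δx = 6·5 + ½·8·5² = 130 cm; v ends 46 cm/s.
6–12 s: v starts 46 cm/s; Δx = 46·6 + ½·2·6² = 312 cm; v ends 58 cm/s.
12–13 s: v starts 58 cm/s; Δx = 58·1 + ½·12·1² = 64 cm; v ends 70 cm/s.
x(13) = -6 + Σ Δx = 502.5 cm.

502.5 cm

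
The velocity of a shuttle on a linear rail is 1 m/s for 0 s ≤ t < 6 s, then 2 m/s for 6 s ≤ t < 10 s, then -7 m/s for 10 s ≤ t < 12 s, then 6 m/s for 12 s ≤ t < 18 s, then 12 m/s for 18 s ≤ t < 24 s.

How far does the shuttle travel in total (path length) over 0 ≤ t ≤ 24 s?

136 m

Distance (not displacement) is the total path length: add the absolute areas under v-t.
0–6 s: |1| × 6 = 6 m
6–10 s: |2| × 4 = 8 m
10–12 s: |-7| × 2 = 14 m
12–18 s: |6| × 6 = 36 m
18–24 s: |12| × 6 = 72 m
Total distance = 136 m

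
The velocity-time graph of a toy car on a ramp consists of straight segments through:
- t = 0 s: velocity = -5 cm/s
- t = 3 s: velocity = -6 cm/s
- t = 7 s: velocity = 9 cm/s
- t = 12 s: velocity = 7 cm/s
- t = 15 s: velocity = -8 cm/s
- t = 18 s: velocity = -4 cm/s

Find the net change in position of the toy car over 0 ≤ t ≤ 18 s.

Net displacement equals the area under the velocity-time graph (areas below the axis count negative).
0–3 s: ½(-5 + -6)(3) = -16.5 cm
3–7 s: ½(-6 + 9)(4) = 6 cm
7–12 s: ½(9 + 7)(5) = 40 cm
12–15 s: ½(7 + -8)(3) = -1.5 cm
15–18 s: ½(-8 + -4)(3) = -18 cm
Net displacement = 10 cm

10 cm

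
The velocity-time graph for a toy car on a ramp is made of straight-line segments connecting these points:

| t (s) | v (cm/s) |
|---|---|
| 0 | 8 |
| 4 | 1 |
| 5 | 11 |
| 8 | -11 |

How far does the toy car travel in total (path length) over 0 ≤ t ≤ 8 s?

40.5 cm

Total distance travelled is ∫|v| dt — sum the magnitudes of each area piece.
0–4 s: |½(8 + 1)(4)| = 18 cm
4–5 s: |½(1 + 11)(1)| = 6 cm
5–8 s: v = 0 at t = 6.5 s; triangle areas 8.25 + 8.25 = 16.5 cm
Total distance = 40.5 cm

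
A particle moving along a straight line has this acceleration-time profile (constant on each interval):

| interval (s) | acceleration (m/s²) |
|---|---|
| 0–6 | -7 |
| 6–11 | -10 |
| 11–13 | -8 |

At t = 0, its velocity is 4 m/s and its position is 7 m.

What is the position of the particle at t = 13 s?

-602 m

On each constant-a segment, Δv = aΔt and Δx = v₀Δt + ½aΔt²; chain segment to segment.
0–6 s: v starts 4 m/s; Δx = 4·6 + ½·-7·6² = -102 m; v ends -38 m/s.
6–11 s: v starts -38 m/s; Δx = -38·5 + ½·-10·5² = -315 m; v ends -88 m/s.
11–13 s: v starts -88 m/s; Δx = -88·2 + ½·-8·2² = -192 m; v ends -104 m/s.
x(13) = 7 + Σ Δx = -602 m.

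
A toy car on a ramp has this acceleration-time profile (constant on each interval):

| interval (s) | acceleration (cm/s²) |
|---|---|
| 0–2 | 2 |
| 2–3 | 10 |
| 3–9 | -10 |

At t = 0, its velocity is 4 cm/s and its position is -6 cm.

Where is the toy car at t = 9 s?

On each constant-a segment, Δv = aΔt and Δx = v₀Δt + ½aΔt²; chain segment to segment.
0–2 s: v starts 4 cm/s; Δx = 4·2 + ½·2·2² = 12 cm; v ends 8 cm/s.
2–3 s: v starts 8 cm/s; Δx = 8·1 + ½·10·1² = 13 cm; v ends 18 cm/s.
3–9 s: v starts 18 cm/s; Δx = 18·6 + ½·-10·6² = -72 cm; v ends -42 cm/s.
x(9) = -6 + Σ Δx = -53 cm.

-53 cm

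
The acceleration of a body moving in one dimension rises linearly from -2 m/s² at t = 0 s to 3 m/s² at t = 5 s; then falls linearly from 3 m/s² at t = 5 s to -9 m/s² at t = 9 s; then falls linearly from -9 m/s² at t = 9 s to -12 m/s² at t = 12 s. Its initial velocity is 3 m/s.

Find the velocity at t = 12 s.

-38 m/s

Δv equals the area under the a-t graph; then v = v₀ + Δv.
0–5 s: ½(-2 + 3)(5) = 2.5 m/s
5–9 s: ½(3 + -9)(4) = -12 m/s
9–12 s: ½(-9 + -12)(3) = -31.5 m/s
Δv = -41 m/s, so v(12) = 3 + (-41) = -38 m/s.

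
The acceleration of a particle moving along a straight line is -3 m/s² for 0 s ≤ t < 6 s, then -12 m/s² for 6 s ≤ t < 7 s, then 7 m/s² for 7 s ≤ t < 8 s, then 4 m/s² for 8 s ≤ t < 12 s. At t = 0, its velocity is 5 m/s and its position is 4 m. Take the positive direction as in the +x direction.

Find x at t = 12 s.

-100.5 m

On each constant-a segment, Δv = aΔt and Δx = v₀Δt + ½aΔt²; chain segment to segment.
0–6 s: v starts 5 m/s; Δx = 5·6 + ½·-3·6² = -24 m; v ends -13 m/s.
6–7 s: v starts -13 m/s; Δx = -13·1 + ½·-12·1² = -19 m; v ends -25 m/s.
7–8 s: v starts -25 m/s; Δx = -25·1 + ½·7·1² = -21.5 m; v ends -18 m/s.
8–12 s: v starts -18 m/s; Δx = -18·4 + ½·4·4² = -40 m; v ends -2 m/s.
x(12) = 4 + Σ Δx = -100.5 m.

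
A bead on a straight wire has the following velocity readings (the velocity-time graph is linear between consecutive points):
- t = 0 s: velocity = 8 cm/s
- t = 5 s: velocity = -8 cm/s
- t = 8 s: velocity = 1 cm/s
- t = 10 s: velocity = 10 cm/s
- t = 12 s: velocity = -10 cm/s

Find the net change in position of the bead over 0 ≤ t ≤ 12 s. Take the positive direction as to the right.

0.5 cm

Displacement is the signed area under the v-t curve.
0–5 s: ½(8 + -8)(5) = 0 cm
5–8 s: ½(-8 + 1)(3) = -10.5 cm
8–10 s: ½(1 + 10)(2) = 11 cm
10–12 s: ½(10 + -10)(2) = 0 cm
Net displacement = 0.5 cm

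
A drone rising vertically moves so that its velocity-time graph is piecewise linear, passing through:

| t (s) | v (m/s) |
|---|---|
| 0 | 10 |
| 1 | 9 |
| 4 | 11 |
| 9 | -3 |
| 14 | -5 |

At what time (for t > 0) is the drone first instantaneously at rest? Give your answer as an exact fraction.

v changes sign on 4–9 s (from 11 to -3); the graph is linear there, so v = 0 at t = 4 + (-11)·(9 − 4)/(-3 − 11) = 111/14 s.

t = 111/14 s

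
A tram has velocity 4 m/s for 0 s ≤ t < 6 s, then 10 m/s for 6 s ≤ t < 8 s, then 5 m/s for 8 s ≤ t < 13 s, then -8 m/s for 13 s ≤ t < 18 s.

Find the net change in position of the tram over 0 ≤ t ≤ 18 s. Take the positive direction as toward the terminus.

29 m

Net displacement equals the area under the velocity-time graph (areas below the axis count negative).
0–6 s: 4 × 6 = 24 m
6–8 s: 10 × 2 = 20 m
8–13 s: 5 × 5 = 25 m
13–18 s: -8 × 5 = -40 m
Net displacement = 29 m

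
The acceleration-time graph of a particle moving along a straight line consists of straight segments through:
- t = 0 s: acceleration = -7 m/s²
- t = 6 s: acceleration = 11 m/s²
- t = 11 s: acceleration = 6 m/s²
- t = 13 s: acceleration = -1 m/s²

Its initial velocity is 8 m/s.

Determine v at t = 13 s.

Δv equals the area under the a-t graph; then v = v₀ + Δv.
0–6 s: ½(-7 + 11)(6) = 12 m/s
6–11 s: ½(11 + 6)(5) = 42.5 m/s
11–13 s: ½(6 + -1)(2) = 5 m/s
Δv = 59.5 m/s, so v(13) = 8 + (59.5) = 67.5 m/s.

67.5 m/s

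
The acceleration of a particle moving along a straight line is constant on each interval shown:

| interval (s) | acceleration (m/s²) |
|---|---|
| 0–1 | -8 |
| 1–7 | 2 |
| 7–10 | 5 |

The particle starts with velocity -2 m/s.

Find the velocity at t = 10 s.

17 m/s

Δv equals the area under the a-t graph; then v = v₀ + Δv.
0–1 s: -8 × 1 = -8 m/s
1–7 s: 2 × 6 = 12 m/s
7–10 s: 5 × 3 = 15 m/s
Δv = 19 m/s, so v(10) = -2 + (19) = 17 m/s.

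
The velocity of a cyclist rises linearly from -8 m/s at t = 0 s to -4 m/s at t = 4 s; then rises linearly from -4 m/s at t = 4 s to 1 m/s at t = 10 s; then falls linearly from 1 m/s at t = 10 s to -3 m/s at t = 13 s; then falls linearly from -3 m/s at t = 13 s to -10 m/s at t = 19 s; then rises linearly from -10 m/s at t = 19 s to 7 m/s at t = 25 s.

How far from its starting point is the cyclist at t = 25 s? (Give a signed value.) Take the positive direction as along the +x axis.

Displacement is the signed area under the v-t curve.
0–4 s: ½(-8 + -4)(4) = -24 m
4–10 s: ½(-4 + 1)(6) = -9 m
10–13 s: ½(1 + -3)(3) = -3 m
13–19 s: ½(-3 + -10)(6) = -39 m
19–25 s: ½(-10 + 7)(6) = -9 m
Net displacement = -84 m

-84 m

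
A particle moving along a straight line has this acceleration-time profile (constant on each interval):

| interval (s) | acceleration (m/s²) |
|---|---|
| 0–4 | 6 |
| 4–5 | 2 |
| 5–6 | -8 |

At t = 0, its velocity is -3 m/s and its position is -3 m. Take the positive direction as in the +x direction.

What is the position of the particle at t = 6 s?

On each constant-a segment, Δv = aΔt and Δx = v₀Δt + ½aΔt²; chain segment to segment.
0–4 s: v starts -3 m/s; Δx = -3·4 + ½·6·4² = 36 m; v ends 21 m/s.
4–5 s: v starts 21 m/s; Δx = 21·1 + ½·2·1² = 22 m; v ends 23 m/s.
5–6 s: v starts 23 m/s; Δx = 23·1 + ½·-8·1² = 19 m; v ends 15 m/s.
x(6) = -3 + Σ Δx = 74 m.

74 m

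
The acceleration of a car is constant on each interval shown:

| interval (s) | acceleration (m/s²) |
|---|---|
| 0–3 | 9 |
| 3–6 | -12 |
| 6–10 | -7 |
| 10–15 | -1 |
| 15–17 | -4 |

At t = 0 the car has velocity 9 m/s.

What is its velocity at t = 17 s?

-41 m/s

Δv equals the area under the a-t graph; then v = v₀ + Δv.
0–3 s: 9 × 3 = 27 m/s
3–6 s: -12 × 3 = -36 m/s
6–10 s: -7 × 4 = -28 m/s
10–15 s: -1 × 5 = -5 m/s
15–17 s: -4 × 2 = -8 m/s
Δv = -50 m/s, so v(17) = 9 + (-50) = -41 m/s.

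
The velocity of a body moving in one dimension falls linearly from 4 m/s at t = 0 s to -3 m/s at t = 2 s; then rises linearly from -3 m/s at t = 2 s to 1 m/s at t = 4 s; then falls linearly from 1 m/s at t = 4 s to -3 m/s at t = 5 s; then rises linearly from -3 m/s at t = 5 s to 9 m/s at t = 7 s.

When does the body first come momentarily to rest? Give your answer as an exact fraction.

t = 8/7 s

v changes sign on 0–2 s (from 4 to -3); the graph is linear there, so v = 0 at t = 0 + (-4)·(2 − 0)/(-3 − 4) = 8/7 s.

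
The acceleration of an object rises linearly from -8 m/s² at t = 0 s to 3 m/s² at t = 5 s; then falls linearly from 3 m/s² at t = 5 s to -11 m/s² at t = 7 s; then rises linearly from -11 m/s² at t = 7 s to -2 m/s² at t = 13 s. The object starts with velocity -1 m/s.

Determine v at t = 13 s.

Δv equals the area under the a-t graph; then v = v₀ + Δv.
0–5 s: ½(-8 + 3)(5) = -12.5 m/s
5–7 s: ½(3 + -11)(2) = -8 m/s
7–13 s: ½(-11 + -2)(6) = -39 m/s
Δv = -59.5 m/s, so v(13) = -1 + (-59.5) = -60.5 m/s.

-60.5 m/s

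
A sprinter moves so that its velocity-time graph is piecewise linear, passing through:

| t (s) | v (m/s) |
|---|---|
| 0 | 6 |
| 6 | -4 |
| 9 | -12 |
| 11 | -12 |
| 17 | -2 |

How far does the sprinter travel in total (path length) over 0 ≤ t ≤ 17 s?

Distance (not displacement) is the total path length: add the absolute areas under v-t.
0–6 s: v = 0 at t = 3.6 s; triangle areas 10.8 + 4.8 = 15.6 m
6–9 s: |½(-4 + -12)(3)| = 24 m
9–11 s: |-12| × 2 = 24 m
11–17 s: |½(-12 + -2)(6)| = 42 m
Total distance = 105.6 m

105.6 m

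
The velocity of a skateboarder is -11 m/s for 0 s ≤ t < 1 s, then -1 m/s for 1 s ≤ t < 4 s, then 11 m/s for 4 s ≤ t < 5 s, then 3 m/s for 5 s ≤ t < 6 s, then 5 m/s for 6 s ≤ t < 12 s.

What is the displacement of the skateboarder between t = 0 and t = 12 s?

Net displacement equals the area under the velocity-time graph (areas below the axis count negative).
0–1 s: -11 × 1 = -11 m
1–4 s: -1 × 3 = -3 m
4–5 s: 11 × 1 = 11 m
5–6 s: 3 × 1 = 3 m
6–12 s: 5 × 6 = 30 m
Net displacement = 30 m

30 m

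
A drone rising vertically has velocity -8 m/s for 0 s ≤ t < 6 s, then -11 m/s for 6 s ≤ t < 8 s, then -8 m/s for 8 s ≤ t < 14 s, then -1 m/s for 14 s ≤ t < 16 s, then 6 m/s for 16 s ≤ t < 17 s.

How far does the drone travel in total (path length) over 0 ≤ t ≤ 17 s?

126 m

Distance (not displacement) is the total path length: add the absolute areas under v-t.
0–6 s: |-8| × 6 = 48 m
6–8 s: |-11| × 2 = 22 m
8–14 s: |-8| × 6 = 48 m
14–16 s: |-1| × 2 = 2 m
16–17 s: |6| × 1 = 6 m
Total distance = 126 m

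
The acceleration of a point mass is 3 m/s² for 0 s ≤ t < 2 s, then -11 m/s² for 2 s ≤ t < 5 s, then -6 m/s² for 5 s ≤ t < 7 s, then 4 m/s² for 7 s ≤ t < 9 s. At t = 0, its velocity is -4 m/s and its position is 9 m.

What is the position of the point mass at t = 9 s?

On each constant-a segment, Δv = aΔt and Δx = v₀Δt + ½aΔt²; chain segment to segment.
0–2 s: v starts -4 m/s; Δx = -4·2 + ½·3·2² = -2 m; v ends 2 m/s.
2–5 s: v starts 2 m/s; Δx = 2·3 + ½·-11·3² = -43.5 m; v ends -31 m/s.
5–7 s: v starts -31 m/s; Δx = -31·2 + ½·-6·2² = -74 m; v ends -43 m/s.
7–9 s: v starts -43 m/s; Δx = -43·2 + ½·4·2² = -78 m; v ends -35 m/s.
x(9) = 9 + Σ Δx = -188.5 m.

-188.5 m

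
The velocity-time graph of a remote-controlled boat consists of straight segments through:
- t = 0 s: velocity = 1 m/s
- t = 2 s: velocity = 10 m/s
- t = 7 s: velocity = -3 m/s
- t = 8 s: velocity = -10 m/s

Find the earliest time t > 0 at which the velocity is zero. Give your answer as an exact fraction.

v changes sign on 2–7 s (from 10 to -3); the graph is linear there, so v = 0 at t = 2 + (-10)·(7 − 2)/(-3 − 10) = 76/13 s.

t = 76/13 s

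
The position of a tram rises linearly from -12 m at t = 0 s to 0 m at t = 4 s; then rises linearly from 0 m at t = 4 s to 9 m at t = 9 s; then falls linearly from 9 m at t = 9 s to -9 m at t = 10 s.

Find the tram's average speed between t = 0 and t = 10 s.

Average speed = (total path length)/(elapsed time); on a piecewise-linear x-t graph the path length is Σ|Δx|.
0–4 s: |Δx| = |0 − -12| = 12 m
4–9 s: |Δx| = |9 − 0| = 9 m
9–10 s: |Δx| = |-9 − 9| = 18 m
Total path = 39 m; average speed = 39/10 = 3.9 m/s.

3.9 m/s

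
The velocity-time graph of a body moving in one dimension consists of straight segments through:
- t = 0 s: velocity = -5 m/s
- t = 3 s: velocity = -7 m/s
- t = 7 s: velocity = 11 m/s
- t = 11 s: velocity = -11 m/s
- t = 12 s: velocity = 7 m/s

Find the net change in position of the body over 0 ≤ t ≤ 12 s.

-12 m

Net displacement equals the area under the velocity-time graph (areas below the axis count negative).
0–3 s: ½(-5 + -7)(3) = -18 m
3–7 s: ½(-7 + 11)(4) = 8 m
7–11 s: ½(11 + -11)(4) = 0 m
11–12 s: ½(-11 + 7)(1) = -2 m
Net displacement = -12 m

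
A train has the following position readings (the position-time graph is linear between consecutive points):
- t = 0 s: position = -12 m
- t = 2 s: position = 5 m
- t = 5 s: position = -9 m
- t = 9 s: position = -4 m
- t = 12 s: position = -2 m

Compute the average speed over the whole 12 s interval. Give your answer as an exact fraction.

19/6 m/s

Average speed = (total path length)/(elapsed time); on a piecewise-linear x-t graph the path length is Σ|Δx|.
0–2 s: |Δx| = |5 − -12| = 17 m
2–5 s: |Δx| = |-9 − 5| = 14 m
5–9 s: |Δx| = |-4 − -9| = 5 m
9–12 s: |Δx| = |-2 − -4| = 2 m
Total path = 38 m; average speed = 38/12 = 19/6 m/s.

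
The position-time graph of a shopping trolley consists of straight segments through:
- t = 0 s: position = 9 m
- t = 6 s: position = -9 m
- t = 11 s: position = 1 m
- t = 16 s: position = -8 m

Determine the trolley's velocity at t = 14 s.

-1.8 m/s

Velocity is the slope of the x-t graph on 11–16 s: (-8 − 1)/(16 − 11) = -1.8 m/s.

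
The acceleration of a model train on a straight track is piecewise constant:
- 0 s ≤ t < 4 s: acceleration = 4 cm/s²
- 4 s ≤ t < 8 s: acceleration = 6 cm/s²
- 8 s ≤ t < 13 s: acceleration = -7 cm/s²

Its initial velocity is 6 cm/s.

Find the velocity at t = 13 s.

Δv equals the area under the a-t graph; then v = v₀ + Δv.
0–4 s: 4 × 4 = 16 cm/s
4–8 s: 6 × 4 = 24 cm/s
8–13 s: -7 × 5 = -35 cm/s
Δv = 5 cm/s, so v(13) = 6 + (5) = 11 cm/s.

11 cm/s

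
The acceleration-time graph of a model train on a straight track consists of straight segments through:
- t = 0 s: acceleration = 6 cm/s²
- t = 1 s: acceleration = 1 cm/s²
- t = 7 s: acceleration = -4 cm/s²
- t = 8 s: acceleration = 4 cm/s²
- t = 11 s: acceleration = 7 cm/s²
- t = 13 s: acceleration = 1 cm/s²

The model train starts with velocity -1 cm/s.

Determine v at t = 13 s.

18 cm/s

Δv equals the area under the a-t graph; then v = v₀ + Δv.
0–1 s: ½(6 + 1)(1) = 3.5 cm/s
1–7 s: ½(1 + -4)(6) = -9 cm/s
7–8 s: ½(-4 + 4)(1) = 0 cm/s
8–11 s: ½(4 + 7)(3) = 16.5 cm/s
11–13 s: ½(7 + 1)(2) = 8 cm/s
Δv = 19 cm/s, so v(13) = -1 + (19) = 18 cm/s.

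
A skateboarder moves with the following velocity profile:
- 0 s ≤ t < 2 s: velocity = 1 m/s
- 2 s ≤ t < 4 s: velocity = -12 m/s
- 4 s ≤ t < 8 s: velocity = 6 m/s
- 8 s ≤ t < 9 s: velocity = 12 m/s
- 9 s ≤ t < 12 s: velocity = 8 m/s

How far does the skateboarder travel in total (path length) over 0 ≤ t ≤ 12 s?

86 m

Distance (not displacement) is the total path length: add the absolute areas under v-t.
0–2 s: |1| × 2 = 2 m
2–4 s: |-12| × 2 = 24 m
4–8 s: |6| × 4 = 24 m
8–9 s: |12| × 1 = 12 m
9–12 s: |8| × 3 = 24 m
Total distance = 86 m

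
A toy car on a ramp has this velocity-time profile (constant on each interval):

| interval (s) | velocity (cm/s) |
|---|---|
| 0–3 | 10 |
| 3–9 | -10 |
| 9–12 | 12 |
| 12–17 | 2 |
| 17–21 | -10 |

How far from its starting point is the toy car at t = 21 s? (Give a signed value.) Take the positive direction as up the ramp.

-24 cm

Net displacement equals the area under the velocity-time graph (areas below the axis count negative).
0–3 s: 10 × 3 = 30 cm
3–9 s: -10 × 6 = -60 cm
9–12 s: 12 × 3 = 36 cm
12–17 s: 2 × 5 = 10 cm
17–21 s: -10 × 4 = -40 cm
Net displacement = -24 cm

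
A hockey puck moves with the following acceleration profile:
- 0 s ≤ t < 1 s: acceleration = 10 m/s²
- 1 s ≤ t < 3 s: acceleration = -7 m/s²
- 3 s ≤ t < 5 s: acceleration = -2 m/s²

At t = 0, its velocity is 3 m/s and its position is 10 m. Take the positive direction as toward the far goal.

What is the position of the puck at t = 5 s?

On each constant-a segment, Δv = aΔt and Δx = v₀Δt + ½aΔt²; chain segment to segment.
0–1 s: v starts 3 m/s; Δx = 3·1 + ½·10·1² = 8 m; v ends 13 m/s.
1–3 s: v starts 13 m/s; Δx = 13·2 + ½·-7·2² = 12 m; v ends -1 m/s.
3–5 s: v starts -1 m/s; Δx = -1·2 + ½·-2·2² = -6 m; v ends -5 m/s.
x(5) = 10 + Σ Δx = 24 m.

24 m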